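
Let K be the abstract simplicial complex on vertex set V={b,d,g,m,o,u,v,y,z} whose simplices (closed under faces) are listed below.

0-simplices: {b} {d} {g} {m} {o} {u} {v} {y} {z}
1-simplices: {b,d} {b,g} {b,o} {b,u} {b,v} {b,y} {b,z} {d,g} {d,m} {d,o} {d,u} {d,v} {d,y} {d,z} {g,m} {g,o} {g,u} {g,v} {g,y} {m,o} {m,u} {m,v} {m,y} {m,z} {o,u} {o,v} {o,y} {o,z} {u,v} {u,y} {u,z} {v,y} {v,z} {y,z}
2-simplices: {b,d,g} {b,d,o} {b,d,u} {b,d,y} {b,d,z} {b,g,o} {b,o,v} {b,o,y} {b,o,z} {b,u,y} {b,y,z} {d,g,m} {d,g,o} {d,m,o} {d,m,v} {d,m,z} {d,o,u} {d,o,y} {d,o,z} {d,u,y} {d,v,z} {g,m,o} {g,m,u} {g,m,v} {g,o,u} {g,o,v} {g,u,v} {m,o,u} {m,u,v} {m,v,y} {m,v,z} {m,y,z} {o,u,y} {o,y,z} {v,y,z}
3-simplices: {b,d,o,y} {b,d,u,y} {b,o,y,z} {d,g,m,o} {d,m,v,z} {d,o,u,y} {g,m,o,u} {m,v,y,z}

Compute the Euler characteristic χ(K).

n_0=9 n_1=34 n_2=35 n_3=8
χ=+9−34+35−8=2

χ(K)=2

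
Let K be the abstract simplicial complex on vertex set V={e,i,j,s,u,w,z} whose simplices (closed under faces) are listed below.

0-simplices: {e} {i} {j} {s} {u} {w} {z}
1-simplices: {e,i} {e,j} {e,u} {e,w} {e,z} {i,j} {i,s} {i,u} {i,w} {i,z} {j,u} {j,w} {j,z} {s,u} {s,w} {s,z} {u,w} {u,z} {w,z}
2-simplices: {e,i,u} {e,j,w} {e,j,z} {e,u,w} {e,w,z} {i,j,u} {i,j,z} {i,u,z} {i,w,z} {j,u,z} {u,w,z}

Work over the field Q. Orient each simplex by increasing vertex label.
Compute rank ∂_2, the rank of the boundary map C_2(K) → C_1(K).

rank∂_2=10

n_0=7 n_1=19 n_2=11  [Q]
∂1: piv[ei,ej,eu,ew,ez,is] rk=6  ker:ij,iu,iw,iz,ju,jw,jz,su,sw,sz,uw,uz,wz
∂2: piv[eiu,ejw,ejz,euw,ewz,iju,ijz,iuz,iwz,uwz] rk=10  ker:juz
rk∂_2=10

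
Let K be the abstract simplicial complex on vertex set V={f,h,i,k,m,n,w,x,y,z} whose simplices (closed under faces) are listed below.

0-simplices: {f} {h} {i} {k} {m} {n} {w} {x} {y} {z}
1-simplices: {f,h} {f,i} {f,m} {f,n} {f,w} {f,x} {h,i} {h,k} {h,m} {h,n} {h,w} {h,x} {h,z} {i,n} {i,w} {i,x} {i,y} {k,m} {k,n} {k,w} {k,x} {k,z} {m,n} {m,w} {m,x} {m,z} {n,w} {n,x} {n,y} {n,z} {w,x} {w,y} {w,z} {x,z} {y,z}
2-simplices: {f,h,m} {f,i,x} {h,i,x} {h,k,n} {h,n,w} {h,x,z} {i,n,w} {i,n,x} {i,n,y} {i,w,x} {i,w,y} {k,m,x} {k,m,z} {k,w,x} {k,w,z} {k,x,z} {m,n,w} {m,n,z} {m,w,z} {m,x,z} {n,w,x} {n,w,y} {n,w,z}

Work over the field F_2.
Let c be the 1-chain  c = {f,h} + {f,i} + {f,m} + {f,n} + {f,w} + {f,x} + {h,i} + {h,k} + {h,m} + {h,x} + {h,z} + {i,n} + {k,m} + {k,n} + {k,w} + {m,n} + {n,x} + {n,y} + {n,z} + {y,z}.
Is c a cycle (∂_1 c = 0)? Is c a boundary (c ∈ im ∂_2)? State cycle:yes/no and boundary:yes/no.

n_0=10 n_1=35 n_2=23  [Z2]
∂1: piv[fh,fi,fm,fn,fw,fx,hk,hz,iy] rk=9  ker:hi,hm,hn,hw,hx,in,iw,ix,km,kn,kw,kx,kz,mn,mw,mx,mz,nw,nx,ny,nz,wx,wy,wz,xz,yz
∂2: piv[fhm,fix,hix,hkn,hnw,hxz,inw,inx,iny,iwx,iwy,kmx,kmz,kwx,kwz,kxz,mnw,mnz,mwz] rk=19  ker:mxz,nwx,nwy,nwz
∂1c = {i} + {n} + {x} + {z}

cycle:no boundary:no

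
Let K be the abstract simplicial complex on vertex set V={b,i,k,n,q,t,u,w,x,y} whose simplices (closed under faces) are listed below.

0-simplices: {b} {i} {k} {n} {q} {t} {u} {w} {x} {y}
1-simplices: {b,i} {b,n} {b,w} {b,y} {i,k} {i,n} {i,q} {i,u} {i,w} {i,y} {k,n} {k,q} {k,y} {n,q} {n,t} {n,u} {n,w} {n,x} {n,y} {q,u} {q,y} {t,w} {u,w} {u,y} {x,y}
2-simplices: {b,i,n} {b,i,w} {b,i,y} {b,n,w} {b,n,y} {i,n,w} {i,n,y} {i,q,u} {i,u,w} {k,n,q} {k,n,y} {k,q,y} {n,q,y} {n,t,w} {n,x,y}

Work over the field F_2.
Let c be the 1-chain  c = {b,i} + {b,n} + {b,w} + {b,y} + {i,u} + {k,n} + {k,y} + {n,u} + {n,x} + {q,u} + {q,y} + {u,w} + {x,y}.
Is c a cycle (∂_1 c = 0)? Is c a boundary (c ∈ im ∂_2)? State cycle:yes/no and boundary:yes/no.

cycle:yes boundary:no

n_0=10 n_1=25 n_2=15  [Z2]
∂1: piv[bi,bn,bw,by,ik,iq,iu,nt,nx] rk=9  ker:in,iw,iy,kn,kq,ky,nq,nu,nw,ny,qu,qy,tw,uw,uy,xy
∂2: piv[bin,biw,biy,bnw,bny,iqu,iuw,knq,kny,kqy,ntw,nxy] rk=12  ker:inw,iny,nqy
∂1c = 0
c vs im∂2: residual ≠ 0 ⇒ not boundary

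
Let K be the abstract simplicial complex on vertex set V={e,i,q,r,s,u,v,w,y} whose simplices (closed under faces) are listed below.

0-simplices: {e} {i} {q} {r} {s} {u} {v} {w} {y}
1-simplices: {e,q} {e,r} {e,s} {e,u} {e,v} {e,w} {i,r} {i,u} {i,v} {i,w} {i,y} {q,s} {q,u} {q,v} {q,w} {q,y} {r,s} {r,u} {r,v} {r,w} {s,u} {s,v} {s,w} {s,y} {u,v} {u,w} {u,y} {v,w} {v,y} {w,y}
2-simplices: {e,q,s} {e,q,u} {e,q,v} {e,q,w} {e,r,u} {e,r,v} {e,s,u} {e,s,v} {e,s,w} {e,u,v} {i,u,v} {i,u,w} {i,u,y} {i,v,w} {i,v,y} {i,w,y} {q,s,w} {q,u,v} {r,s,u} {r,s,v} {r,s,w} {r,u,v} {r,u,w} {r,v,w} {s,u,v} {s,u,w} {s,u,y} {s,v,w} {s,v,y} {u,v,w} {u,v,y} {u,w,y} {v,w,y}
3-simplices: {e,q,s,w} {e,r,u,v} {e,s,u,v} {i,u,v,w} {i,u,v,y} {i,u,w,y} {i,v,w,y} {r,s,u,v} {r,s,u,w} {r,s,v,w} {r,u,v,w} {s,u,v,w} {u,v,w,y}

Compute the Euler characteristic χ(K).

n_0=9 n_1=30 n_2=33 n_3=13
χ=+9−30+33−13=-1

χ(K)=-1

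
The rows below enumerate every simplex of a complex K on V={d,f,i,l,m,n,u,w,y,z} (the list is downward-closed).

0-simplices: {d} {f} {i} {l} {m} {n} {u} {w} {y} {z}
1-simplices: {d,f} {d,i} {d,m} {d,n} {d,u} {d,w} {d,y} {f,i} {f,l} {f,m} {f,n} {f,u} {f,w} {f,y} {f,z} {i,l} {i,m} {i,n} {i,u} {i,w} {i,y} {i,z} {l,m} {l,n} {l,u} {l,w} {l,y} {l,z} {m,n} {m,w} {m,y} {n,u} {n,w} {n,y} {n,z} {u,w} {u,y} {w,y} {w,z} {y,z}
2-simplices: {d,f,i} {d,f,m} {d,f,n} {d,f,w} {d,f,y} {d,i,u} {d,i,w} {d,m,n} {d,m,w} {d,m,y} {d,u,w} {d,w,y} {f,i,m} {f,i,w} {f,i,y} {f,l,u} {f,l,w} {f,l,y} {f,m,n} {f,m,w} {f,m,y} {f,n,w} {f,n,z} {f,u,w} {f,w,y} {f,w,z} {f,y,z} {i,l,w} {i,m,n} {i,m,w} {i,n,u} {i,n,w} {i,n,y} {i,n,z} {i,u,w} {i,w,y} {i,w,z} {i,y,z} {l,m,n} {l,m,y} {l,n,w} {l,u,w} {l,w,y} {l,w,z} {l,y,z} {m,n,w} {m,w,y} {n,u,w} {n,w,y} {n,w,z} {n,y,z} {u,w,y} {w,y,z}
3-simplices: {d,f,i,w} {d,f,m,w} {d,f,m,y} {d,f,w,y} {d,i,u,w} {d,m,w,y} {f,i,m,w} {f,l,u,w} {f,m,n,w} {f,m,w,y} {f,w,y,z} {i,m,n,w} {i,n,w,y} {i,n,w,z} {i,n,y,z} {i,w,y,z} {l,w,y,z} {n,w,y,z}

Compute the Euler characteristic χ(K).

χ(K)=5

n_0=10 n_1=40 n_2=53 n_3=18
χ=+10−40+53−18=5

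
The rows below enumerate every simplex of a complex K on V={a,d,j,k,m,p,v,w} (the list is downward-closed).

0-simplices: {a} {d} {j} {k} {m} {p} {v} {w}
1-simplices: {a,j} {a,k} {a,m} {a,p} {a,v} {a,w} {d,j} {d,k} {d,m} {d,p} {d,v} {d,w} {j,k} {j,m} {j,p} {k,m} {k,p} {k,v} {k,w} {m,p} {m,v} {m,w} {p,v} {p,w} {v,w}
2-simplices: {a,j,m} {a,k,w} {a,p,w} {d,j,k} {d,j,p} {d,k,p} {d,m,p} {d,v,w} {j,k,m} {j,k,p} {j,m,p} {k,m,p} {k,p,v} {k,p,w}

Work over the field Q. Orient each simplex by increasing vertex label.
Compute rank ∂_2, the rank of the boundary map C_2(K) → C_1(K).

rank∂_2=12

n_0=8 n_1=25 n_2=14  [Q]
∂1: piv[aj,ak,am,ap,av,aw,dj] rk=7  ker:dk,dm,dp,dv,dw,jk,jm,jp,km,kp,kv,kw,mp,mv,mw,pv,pw,vw
∂2: piv[ajm,akw,apw,djk,djp,dkp,dmp,dvw,jkm,jmp,kpv,kpw] rk=12  ker:jkp,kmp
rk∂_2=12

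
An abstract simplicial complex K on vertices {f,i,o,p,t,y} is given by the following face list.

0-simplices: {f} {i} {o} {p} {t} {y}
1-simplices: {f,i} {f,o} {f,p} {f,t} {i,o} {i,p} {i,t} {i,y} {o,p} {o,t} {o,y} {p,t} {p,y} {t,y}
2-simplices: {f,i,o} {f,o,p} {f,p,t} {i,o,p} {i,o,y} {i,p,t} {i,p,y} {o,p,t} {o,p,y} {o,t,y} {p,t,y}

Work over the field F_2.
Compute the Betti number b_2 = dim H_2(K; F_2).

b_2=2

n_0=6 n_1=14 n_2=11  [Z2]
∂1: piv[fi,fo,fp,ft,iy] rk=5  ker:io,ip,it,op,ot,oy,pt,py,ty
∂2: piv[fio,fop,fpt,iop,ioy,ipt,ipy,opt,oty] rk=9  ker:opy,pty
b_2=(11−9)−0=2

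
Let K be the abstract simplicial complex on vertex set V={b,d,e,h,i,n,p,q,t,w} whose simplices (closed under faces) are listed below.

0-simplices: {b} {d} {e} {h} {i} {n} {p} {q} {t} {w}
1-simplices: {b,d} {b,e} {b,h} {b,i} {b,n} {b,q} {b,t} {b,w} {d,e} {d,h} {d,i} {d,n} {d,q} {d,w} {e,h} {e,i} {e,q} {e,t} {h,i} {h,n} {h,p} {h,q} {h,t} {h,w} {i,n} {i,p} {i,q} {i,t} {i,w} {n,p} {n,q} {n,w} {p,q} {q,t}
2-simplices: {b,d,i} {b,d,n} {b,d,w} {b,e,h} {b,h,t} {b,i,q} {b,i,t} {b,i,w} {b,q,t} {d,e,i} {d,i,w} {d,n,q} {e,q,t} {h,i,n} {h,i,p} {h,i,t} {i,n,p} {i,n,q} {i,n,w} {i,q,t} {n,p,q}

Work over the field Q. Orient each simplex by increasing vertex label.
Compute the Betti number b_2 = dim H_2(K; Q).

b_2=2

n_0=10 n_1=34 n_2=21  [Q]
∂1: piv[bd,be,bh,bi,bn,bq,bt,bw,hp] rk=9  ker:de,dh,di,dn,dq,dw,eh,ei,eq,et,hi,hn,hq,ht,hw,in,ip,iq,it,iw,np,nq,nw,pq,qt
∂2: piv[bdi,bdn,bdw,beh,bht,biq,bit,biw,bqt,dei,dnq,eqt,hin,hip,hit,inp,inq,inw,npq] rk=19  ker:diw,iqt
b_2=(21−19)−0=2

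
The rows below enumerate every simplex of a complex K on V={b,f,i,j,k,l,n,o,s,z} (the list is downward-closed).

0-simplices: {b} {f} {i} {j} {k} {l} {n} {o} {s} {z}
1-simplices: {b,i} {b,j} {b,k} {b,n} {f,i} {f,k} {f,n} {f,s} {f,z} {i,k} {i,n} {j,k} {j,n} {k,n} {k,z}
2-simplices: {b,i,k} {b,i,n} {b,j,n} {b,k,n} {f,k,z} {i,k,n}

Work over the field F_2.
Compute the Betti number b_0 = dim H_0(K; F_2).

b_0=3

n_0=10 n_1=15 n_2=6  [Z2]
∂1: piv[bi,bj,bk,bn,fi,fs,fz] rk=7  ker:fk,fn,ik,in,jk,jn,kn,kz
∂2: piv[bik,bin,bjn,bkn,fkz] rk=5  ker:ikn
b_0=(10−0)−7=3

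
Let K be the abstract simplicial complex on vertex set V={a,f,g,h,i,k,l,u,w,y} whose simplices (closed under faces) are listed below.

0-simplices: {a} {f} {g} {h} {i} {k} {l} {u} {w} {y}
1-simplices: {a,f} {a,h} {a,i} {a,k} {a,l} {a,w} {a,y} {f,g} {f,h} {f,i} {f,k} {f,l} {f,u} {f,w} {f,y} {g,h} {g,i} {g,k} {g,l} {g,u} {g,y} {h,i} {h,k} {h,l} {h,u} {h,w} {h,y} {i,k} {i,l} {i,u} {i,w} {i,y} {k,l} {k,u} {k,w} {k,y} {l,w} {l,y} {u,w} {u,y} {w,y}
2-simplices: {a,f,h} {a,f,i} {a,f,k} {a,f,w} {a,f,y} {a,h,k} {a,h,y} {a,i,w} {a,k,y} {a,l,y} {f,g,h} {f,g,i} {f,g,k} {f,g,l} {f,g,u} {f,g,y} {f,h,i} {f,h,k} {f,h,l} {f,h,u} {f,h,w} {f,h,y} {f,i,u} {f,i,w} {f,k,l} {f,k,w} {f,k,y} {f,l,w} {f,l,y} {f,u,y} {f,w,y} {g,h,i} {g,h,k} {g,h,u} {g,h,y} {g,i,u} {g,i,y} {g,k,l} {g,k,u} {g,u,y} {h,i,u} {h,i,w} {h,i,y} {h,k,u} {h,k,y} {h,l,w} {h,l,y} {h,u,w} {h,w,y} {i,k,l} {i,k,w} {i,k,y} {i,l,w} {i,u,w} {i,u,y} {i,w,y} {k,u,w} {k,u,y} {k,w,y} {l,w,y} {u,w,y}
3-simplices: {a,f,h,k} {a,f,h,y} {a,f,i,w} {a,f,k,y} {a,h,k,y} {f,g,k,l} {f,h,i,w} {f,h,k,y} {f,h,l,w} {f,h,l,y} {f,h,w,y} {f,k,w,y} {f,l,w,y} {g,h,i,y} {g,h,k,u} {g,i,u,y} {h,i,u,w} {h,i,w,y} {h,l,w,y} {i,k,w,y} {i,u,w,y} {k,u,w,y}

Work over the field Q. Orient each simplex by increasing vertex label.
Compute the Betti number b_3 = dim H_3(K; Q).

b_3=2

n_0=10 n_1=41 n_2=61 n_3=22  [Q]
∂1: piv[af,ah,ai,ak,al,aw,ay,fg,fu] rk=9  ker:fh,fi,fk,fl,fw,fy,gh,gi,gk,gl,gu,gy,hi,hk,hl,hu,hw,hy,ik,il,iu,iw,iy,kl,ku,kw,ky,lw,ly,uw,uy,wy
∂2: piv[afh,afi,afk,afw,afy,ahk,ahy,aiw,aky,aly,fgh,fgi,fgk,fgl,fgu,fgy,fhi,fhl,fhu,fhw,fiu,fkl,fkw,flw,fly,fuy,fwy,giy,gku,huw,ikl,ikw] rk=32  ker:fhk,fhy,fiw,fky,ghi,ghk,ghu,ghy,giu,gkl,guy,hiu,hiw,hiy,hku,hky,hlw,hly,hwy,iky,ilw,iuw,iuy,iwy,kuw,kuy,kwy,lwy,uwy
∂3: piv[afhk,afhy,afiw,afky,ahky,fgkl,fhiw,fhlw,fhly,fhwy,fkwy,flwy,ghiy,ghku,giuy,hiuw,hiwy,ikwy,iuwy,kuwy] rk=20  ker:fhky,hlwy
b_3=(22−20)−0=2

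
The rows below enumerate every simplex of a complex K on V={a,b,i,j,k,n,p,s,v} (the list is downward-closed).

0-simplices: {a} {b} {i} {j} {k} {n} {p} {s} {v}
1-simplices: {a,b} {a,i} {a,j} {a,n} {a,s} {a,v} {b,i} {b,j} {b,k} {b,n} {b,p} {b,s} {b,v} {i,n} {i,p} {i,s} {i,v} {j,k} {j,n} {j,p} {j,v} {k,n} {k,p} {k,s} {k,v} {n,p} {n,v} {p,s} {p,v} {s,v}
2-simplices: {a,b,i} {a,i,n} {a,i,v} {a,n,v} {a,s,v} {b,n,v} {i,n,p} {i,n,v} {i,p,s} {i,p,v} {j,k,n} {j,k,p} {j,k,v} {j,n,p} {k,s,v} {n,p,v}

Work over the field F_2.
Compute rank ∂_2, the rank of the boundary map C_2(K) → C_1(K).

rank∂_2=14

n_0=9 n_1=30 n_2=16  [Z2]
∂1: piv[ab,ai,aj,an,as,av,bk,bp] rk=8  ker:bi,bj,bn,bs,bv,in,ip,is,iv,jk,jn,jp,jv,kn,kp,ks,kv,np,nv,ps,pv,sv
∂2: piv[abi,ain,aiv,anv,asv,bnv,inp,ips,ipv,jkn,jkp,jkv,jnp,ksv] rk=14  ker:inv,npv
rk∂_2=14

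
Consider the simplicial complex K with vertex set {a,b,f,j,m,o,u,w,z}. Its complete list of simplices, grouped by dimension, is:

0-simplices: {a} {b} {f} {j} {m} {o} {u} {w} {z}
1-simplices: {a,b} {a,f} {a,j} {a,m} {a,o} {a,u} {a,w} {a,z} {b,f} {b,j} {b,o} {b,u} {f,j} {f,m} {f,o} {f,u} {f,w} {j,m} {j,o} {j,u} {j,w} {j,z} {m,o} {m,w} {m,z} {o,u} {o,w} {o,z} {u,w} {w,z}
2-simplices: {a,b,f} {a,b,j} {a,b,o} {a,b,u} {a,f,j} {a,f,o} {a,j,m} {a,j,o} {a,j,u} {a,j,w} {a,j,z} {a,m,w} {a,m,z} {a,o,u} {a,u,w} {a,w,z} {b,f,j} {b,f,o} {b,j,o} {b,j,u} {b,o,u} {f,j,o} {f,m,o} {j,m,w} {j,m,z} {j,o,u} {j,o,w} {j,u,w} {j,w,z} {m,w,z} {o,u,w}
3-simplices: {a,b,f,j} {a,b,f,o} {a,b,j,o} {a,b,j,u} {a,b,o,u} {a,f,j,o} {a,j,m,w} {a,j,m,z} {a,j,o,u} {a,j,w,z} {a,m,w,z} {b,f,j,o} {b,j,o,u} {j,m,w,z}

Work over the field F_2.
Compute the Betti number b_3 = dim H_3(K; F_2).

b_3=3

n_0=9 n_1=30 n_2=31 n_3=14  [Z2]
∂1: piv[ab,af,aj,am,ao,au,aw,az] rk=8  ker:bf,bj,bo,bu,fj,fm,fo,fu,fw,jm,jo,ju,jw,jz,mo,mw,mz,ou,ow,oz,uw,wz
∂2: piv[abf,abj,abo,abu,afj,afo,ajm,ajo,aju,ajw,ajz,amw,amz,aou,auw,awz,fmo,jow] rk=18  ker:bfj,bfo,bjo,bju,bou,fjo,jmw,jmz,jou,juw,jwz,mwz,ouw
∂3: piv[abfj,abfo,abjo,abju,abou,afjo,ajmw,ajmz,ajou,ajwz,amwz] rk=11  ker:bfjo,bjou,jmwz
b_3=(14−11)−0=3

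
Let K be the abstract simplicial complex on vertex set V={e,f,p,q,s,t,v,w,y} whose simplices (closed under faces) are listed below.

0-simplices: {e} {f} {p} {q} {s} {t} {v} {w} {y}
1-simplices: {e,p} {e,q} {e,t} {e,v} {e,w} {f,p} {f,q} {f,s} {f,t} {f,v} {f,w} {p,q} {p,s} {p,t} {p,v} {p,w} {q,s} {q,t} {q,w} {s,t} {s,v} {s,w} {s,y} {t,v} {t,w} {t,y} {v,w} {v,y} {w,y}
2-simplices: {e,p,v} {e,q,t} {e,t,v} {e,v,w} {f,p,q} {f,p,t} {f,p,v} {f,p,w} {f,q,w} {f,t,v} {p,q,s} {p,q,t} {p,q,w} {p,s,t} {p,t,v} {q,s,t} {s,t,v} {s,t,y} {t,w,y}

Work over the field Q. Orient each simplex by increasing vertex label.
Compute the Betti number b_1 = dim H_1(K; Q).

b_1=5

n_0=9 n_1=29 n_2=19  [Q]
∂1: piv[ep,eq,et,ev,ew,fp,fs,sy] rk=8  ker:fq,ft,fv,fw,pq,ps,pt,pv,pw,qs,qt,qw,st,sv,sw,tv,tw,ty,vw,vy,wy
∂2: piv[epv,eqt,etv,evw,fpq,fpt,fpv,fpw,fqw,ftv,pqs,pqt,pst,stv,sty,twy] rk=16  ker:pqw,ptv,qst
b_1=(29−8)−16=5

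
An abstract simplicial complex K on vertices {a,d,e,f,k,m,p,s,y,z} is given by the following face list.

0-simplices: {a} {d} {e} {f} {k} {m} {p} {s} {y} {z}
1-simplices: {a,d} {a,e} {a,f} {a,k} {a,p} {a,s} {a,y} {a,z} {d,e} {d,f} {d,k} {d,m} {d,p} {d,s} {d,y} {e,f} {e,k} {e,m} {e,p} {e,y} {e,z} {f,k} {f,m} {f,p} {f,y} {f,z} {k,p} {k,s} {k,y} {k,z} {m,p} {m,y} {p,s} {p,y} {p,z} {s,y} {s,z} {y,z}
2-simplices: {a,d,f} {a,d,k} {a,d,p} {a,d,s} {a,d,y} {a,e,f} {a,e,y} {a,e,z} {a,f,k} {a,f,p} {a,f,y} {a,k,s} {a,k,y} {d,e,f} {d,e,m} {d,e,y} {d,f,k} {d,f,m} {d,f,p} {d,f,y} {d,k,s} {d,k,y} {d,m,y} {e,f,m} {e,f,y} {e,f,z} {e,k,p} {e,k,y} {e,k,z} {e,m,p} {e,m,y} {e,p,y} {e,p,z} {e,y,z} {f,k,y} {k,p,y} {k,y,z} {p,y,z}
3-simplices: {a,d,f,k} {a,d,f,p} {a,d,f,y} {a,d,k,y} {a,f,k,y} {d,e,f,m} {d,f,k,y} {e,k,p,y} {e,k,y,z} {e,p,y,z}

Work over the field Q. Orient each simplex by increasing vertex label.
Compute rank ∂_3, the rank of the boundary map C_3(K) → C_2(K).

n_0=10 n_1=38 n_2=38 n_3=10  [Q]
∂1: piv[ad,ae,af,ak,ap,as,ay,az,dm] rk=9  ker:de,df,dk,dp,ds,dy,ef,ek,em,ep,ey,ez,fk,fm,fp,fy,fz,kp,ks,ky,kz,mp,my,ps,py,pz,sy,sz,yz
∂2: piv[adf,adk,adp,ads,ady,aef,aey,aez,afk,afp,afy,aks,aky,def,dem,dfm,dmy,efz,ekp,eky,ekz,emp,epy,epz,eyz] rk=25  ker:dey,dfk,dfp,dfy,dks,dky,efm,efy,emy,fky,kpy,kyz,pyz
∂3: piv[adfk,adfp,adfy,adky,afky,defm,ekpy,ekyz,epyz] rk=9  ker:dfky
rk∂_3=9

rank∂_3=9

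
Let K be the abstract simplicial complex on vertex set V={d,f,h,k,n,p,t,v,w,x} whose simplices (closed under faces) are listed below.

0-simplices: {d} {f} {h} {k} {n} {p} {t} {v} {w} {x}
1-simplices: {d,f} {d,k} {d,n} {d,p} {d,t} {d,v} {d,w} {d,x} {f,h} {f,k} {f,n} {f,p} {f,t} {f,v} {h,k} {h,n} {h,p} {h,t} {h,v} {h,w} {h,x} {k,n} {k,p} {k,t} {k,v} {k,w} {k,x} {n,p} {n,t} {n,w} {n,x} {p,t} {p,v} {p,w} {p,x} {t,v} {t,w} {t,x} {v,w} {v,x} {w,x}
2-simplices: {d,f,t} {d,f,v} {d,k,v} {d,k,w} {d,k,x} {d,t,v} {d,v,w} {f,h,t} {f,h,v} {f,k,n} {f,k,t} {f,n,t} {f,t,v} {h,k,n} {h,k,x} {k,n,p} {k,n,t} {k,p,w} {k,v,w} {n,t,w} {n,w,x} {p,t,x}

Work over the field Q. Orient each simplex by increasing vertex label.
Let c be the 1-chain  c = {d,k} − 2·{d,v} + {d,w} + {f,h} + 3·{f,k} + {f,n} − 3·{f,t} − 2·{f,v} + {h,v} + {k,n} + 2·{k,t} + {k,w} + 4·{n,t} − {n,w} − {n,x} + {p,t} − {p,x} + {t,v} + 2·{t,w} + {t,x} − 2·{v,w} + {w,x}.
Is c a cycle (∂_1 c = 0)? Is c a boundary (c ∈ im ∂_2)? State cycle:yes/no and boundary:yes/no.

cycle:yes boundary:yes

n_0=10 n_1=41 n_2=22  [Q]
∂1: piv[df,dk,dn,dp,dt,dv,dw,dx,fh] rk=9  ker:fk,fn,fp,ft,fv,hk,hn,hp,ht,hv,hw,hx,kn,kp,kt,kv,kw,kx,np,nt,nw,nx,pt,pv,pw,px,tv,tw,tx,vw,vx,wx
∂2: piv[dft,dfv,dkv,dkw,dkx,dtv,dvw,fht,fhv,fkn,fkt,fnt,hkn,hkx,knp,kpw,ntw,nwx,ptx] rk=19  ker:ftv,knt,kvw
∂1c = 0
c vs im∂2: reduces to 0 ⇒ boundary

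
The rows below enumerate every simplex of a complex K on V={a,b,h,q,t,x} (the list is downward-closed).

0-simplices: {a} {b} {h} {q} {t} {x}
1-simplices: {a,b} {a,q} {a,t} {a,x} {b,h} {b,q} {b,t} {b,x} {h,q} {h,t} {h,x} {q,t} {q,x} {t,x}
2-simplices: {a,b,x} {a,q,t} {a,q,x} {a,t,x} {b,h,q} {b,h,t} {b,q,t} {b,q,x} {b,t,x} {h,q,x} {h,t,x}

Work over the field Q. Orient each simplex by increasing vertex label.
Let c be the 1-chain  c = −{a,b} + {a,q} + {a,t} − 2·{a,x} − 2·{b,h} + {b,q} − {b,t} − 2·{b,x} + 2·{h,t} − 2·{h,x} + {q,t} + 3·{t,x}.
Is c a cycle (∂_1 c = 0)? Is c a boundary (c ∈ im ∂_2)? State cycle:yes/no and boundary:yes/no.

n_0=6 n_1=14 n_2=11  [Q]
∂1: piv[ab,aq,at,ax,bh] rk=5  ker:bq,bt,bx,hq,ht,hx,qt,qx,tx
∂2: piv[abx,aqt,aqx,atx,bhq,bht,bqt,bqx,hqx] rk=9  ker:btx,htx
∂1c = {a} + 3·{b} − 2·{h} + {q} − 3·{x}

cycle:no boundary:no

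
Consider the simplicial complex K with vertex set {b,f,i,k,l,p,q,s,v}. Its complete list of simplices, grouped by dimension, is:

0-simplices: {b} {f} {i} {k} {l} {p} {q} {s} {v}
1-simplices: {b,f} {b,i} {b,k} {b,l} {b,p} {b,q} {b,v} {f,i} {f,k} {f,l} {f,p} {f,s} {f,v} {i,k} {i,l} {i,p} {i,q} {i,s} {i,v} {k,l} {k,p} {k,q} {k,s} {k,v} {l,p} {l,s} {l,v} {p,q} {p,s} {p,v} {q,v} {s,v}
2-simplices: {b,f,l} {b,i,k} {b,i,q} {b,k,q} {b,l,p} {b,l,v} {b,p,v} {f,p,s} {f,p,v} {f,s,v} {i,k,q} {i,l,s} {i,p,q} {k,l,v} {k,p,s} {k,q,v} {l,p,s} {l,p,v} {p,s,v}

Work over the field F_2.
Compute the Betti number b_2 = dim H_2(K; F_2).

n_0=9 n_1=32 n_2=19  [Z2]
∂1: piv[bf,bi,bk,bl,bp,bq,bv,fs] rk=8  ker:fi,fk,fl,fp,fv,ik,il,ip,iq,is,iv,kl,kp,kq,ks,kv,lp,ls,lv,pq,ps,pv,qv,sv
∂2: piv[bfl,bik,biq,bkq,blp,blv,bpv,fps,fpv,fsv,ils,ipq,klv,kps,kqv,lps] rk=16  ker:ikq,lpv,psv
b_2=(19−16)−0=3

b_2=3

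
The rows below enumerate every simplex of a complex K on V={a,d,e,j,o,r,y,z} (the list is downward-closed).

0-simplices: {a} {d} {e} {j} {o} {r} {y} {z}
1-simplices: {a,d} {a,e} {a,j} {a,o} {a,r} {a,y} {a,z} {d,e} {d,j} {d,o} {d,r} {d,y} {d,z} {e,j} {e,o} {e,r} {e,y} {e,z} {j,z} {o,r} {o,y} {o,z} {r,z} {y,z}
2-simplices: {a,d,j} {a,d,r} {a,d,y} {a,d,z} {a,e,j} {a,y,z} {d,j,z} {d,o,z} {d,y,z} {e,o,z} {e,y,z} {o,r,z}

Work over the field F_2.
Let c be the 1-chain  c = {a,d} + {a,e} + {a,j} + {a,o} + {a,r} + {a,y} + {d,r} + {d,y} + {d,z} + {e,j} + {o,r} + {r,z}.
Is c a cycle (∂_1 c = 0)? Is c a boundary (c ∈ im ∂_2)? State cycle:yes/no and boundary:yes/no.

n_0=8 n_1=24 n_2=12  [Z2]
∂1: piv[ad,ae,aj,ao,ar,ay,az] rk=7  ker:de,dj,do,dr,dy,dz,ej,eo,er,ey,ez,jz,or,oy,oz,rz,yz
∂2: piv[adj,adr,ady,adz,aej,ayz,djz,doz,eoz,eyz,orz] rk=11  ker:dyz
∂1c = 0
c vs im∂2: residual ≠ 0 ⇒ not boundary

cycle:yes boundary:no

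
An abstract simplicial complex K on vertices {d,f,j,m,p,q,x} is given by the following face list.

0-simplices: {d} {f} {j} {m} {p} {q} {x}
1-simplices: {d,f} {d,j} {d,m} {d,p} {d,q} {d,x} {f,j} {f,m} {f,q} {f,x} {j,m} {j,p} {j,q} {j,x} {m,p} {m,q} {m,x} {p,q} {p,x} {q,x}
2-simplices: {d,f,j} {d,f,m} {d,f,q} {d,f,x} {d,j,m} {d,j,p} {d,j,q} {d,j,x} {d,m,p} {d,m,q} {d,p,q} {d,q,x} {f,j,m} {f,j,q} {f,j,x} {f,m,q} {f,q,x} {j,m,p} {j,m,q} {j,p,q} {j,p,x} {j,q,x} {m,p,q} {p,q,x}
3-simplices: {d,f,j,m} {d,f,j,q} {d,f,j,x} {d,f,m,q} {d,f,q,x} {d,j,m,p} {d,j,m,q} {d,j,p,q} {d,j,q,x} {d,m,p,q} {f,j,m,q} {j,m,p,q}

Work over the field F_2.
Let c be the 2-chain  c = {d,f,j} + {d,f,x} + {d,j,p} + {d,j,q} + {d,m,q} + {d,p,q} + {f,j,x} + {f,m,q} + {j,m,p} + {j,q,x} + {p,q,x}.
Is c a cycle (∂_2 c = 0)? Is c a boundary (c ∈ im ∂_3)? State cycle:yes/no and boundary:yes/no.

n_0=7 n_1=20 n_2=24 n_3=12  [Z2]
∂1: piv[df,dj,dm,dp,dq,dx] rk=6  ker:fj,fm,fq,fx,jm,jp,jq,jx,mp,mq,mx,pq,px,qx
∂2: piv[dfj,dfm,dfq,dfx,djm,djp,djq,djx,dmp,dmq,dpq,dqx,jpx] rk=13  ker:fjm,fjq,fjx,fmq,fqx,jmp,jmq,jpq,jqx,mpq,pqx
∂3: piv[dfjm,dfjq,dfjx,dfmq,dfqx,djmp,djmq,djpq,djqx,dmpq] rk=10  ker:fjmq,jmpq
∂2c = {d,j} + {d,m} + {d,q} + {d,x} + {f,m} + {f,q} + {j,m} + {m,p} + {p,x}

cycle:no boundary:no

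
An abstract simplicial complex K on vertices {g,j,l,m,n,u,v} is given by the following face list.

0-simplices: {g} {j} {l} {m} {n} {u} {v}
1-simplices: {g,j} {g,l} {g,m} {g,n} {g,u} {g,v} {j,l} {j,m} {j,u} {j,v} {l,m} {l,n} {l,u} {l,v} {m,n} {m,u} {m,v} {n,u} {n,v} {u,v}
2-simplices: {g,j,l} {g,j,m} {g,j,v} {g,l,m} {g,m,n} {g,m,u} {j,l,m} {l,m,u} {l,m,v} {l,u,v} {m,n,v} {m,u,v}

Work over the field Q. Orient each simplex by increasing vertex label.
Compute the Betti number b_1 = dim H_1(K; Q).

n_0=7 n_1=20 n_2=12  [Q]
∂1: piv[gj,gl,gm,gn,gu,gv] rk=6  ker:jl,jm,ju,jv,lm,ln,lu,lv,mn,mu,mv,nu,nv,uv
∂2: piv[gjl,gjm,gjv,glm,gmn,gmu,lmu,lmv,luv,mnv] rk=10  ker:jlm,muv
b_1=(20−6)−10=4

b_1=4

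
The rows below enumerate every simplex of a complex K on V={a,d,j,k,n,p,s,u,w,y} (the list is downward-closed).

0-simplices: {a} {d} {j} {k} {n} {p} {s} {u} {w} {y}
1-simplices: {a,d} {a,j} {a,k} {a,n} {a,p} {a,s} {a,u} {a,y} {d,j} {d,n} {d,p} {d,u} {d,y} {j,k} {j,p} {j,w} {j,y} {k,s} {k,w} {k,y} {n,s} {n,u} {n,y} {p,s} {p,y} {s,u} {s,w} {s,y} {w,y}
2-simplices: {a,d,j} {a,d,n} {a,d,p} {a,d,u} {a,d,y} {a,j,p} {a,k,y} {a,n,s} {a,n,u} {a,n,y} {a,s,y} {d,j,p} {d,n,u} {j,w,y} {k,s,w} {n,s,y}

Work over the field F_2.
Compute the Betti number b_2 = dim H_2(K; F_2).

b_2=3

n_0=10 n_1=29 n_2=16  [Z2]
∂1: piv[ad,aj,ak,an,ap,as,au,ay,jw] rk=9  ker:dj,dn,dp,du,dy,jk,jp,jy,ks,kw,ky,ns,nu,ny,ps,py,su,sw,sy,wy
∂2: piv[adj,adn,adp,adu,ady,ajp,aky,ans,anu,any,asy,jwy,ksw] rk=13  ker:djp,dnu,nsy
b_2=(16−13)−0=3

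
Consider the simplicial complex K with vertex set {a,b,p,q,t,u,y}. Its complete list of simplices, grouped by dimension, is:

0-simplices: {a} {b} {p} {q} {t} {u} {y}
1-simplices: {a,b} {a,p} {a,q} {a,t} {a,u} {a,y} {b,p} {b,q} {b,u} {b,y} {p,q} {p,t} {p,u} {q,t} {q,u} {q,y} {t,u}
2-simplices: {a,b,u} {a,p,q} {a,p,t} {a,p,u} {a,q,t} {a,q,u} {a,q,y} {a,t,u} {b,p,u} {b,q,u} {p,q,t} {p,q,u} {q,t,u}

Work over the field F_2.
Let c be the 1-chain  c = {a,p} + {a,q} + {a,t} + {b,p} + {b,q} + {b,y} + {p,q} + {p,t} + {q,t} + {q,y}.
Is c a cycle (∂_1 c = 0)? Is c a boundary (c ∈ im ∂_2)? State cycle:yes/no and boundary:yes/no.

n_0=7 n_1=17 n_2=13  [Z2]
∂1: piv[ab,ap,aq,at,au,ay] rk=6  ker:bp,bq,bu,by,pq,pt,pu,qt,qu,qy,tu
∂2: piv[abu,apq,apt,apu,aqt,aqu,aqy,atu,bpu,bqu] rk=10  ker:pqt,pqu,qtu
∂1c = {a} + {b} + {q} + {t}

cycle:no boundary:no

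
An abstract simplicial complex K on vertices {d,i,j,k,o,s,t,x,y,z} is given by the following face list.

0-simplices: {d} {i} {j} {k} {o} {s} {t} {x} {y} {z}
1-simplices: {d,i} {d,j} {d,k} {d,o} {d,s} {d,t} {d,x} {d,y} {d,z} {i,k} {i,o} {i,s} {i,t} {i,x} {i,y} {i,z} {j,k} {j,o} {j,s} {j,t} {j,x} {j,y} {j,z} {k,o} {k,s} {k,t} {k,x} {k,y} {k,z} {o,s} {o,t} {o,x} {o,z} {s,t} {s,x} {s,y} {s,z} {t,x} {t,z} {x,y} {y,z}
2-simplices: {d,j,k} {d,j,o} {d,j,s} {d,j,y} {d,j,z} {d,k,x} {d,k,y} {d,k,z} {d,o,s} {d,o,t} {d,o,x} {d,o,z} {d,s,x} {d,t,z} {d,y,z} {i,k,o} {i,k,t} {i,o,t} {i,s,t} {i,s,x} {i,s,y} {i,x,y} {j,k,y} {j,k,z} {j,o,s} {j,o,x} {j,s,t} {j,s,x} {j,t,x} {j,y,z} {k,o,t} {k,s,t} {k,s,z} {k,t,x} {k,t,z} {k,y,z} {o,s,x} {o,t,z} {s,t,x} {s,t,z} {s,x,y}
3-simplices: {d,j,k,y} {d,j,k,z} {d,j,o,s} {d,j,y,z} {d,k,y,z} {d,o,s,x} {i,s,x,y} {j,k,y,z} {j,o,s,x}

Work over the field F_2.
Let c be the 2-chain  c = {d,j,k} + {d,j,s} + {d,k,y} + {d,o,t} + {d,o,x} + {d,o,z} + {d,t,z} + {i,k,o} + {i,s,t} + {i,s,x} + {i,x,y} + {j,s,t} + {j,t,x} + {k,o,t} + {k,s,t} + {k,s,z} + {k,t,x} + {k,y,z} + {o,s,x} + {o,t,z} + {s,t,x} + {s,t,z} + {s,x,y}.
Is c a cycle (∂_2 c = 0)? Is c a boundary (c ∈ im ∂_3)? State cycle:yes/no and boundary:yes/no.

n_0=10 n_1=41 n_2=41 n_3=9  [Z2]
∂1: piv[di,dj,dk,do,ds,dt,dx,dy,dz] rk=9  ker:ik,io,is,it,ix,iy,iz,jk,jo,js,jt,jx,jy,jz,ko,ks,kt,kx,ky,kz,os,ot,ox,oz,st,sx,sy,sz,tx,tz,xy,yz
∂2: piv[djk,djo,djs,djy,djz,dkx,dky,dkz,dos,dot,dox,doz,dsx,dtz,dyz,iko,ikt,iot,ist,isx,isy,ixy,jox,jst,jtx,kst,ksz,ktx,ktz] rk=29  ker:jky,jkz,jos,jsx,jyz,kot,kyz,osx,otz,stx,stz,sxy
∂3: piv[djky,djkz,djos,djyz,dkyz,dosx,isxy,josx] rk=8  ker:jkyz
∂2c = {d,o} + {d,s} + {d,x} + {d,y} + {i,k} + {i,o} + {i,t} + {i,y} + {j,k} + {j,x} + {k,t} + {k,x} + {o,s} + {o,t} + {s,t} + {s,y} + {t,x} + {t,z} + {y,z}

cycle:no boundary:no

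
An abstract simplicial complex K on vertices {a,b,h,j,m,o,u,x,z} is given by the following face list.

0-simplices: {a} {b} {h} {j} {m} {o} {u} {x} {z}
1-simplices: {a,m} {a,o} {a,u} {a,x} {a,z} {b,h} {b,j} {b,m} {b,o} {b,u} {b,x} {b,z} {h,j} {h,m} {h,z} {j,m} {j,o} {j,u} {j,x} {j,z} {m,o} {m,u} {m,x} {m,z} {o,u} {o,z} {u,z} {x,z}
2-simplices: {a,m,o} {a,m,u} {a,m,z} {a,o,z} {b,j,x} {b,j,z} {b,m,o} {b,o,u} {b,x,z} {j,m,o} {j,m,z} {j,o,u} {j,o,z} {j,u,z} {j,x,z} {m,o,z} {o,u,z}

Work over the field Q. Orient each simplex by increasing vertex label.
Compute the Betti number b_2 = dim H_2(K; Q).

b_2=4

n_0=9 n_1=28 n_2=17  [Q]
∂1: piv[am,ao,au,ax,az,bh,bj,bm] rk=8  ker:bo,bu,bx,bz,hj,hm,hz,jm,jo,ju,jx,jz,mo,mu,mx,mz,ou,oz,uz,xz
∂2: piv[amo,amu,amz,aoz,bjx,bjz,bmo,bou,bxz,jmo,jmz,jou,juz] rk=13  ker:joz,jxz,moz,ouz
b_2=(17−13)−0=4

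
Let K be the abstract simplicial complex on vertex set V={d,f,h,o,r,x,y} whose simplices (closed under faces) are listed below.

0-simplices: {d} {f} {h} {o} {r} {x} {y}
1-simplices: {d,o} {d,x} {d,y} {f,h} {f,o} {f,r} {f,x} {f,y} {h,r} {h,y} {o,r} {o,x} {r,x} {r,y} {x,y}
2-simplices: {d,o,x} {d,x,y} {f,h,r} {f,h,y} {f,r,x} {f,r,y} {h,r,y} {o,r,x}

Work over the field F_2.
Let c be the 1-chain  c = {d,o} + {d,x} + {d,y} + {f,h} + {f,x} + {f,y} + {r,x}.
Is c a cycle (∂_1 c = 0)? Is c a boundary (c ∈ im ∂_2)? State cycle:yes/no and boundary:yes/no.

n_0=7 n_1=15 n_2=8  [Z2]
∂1: piv[do,dx,dy,fh,fo,fr] rk=6  ker:fx,fy,hr,hy,or,ox,rx,ry,xy
∂2: piv[dox,dxy,fhr,fhy,frx,fry,orx] rk=7  ker:hry
∂1c = {d} + {f} + {h} + {o} + {r} + {x}

cycle:no boundary:no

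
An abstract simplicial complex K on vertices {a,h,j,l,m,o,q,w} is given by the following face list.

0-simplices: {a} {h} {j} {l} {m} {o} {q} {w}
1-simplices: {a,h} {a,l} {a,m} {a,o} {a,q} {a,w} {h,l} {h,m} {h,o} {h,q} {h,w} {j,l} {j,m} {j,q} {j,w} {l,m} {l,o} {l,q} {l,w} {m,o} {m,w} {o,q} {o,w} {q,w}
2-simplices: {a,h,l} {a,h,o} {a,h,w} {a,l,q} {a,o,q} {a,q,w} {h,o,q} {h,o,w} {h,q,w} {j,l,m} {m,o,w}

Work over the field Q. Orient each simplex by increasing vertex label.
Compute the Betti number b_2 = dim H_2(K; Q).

b_2=1

n_0=8 n_1=24 n_2=11  [Q]
∂1: piv[ah,al,am,ao,aq,aw,jl] rk=7  ker:hl,hm,ho,hq,hw,jm,jq,jw,lm,lo,lq,lw,mo,mw,oq,ow,qw
∂2: piv[ahl,aho,ahw,alq,aoq,aqw,hoq,how,jlm,mow] rk=10  ker:hqw
b_2=(11−10)−0=1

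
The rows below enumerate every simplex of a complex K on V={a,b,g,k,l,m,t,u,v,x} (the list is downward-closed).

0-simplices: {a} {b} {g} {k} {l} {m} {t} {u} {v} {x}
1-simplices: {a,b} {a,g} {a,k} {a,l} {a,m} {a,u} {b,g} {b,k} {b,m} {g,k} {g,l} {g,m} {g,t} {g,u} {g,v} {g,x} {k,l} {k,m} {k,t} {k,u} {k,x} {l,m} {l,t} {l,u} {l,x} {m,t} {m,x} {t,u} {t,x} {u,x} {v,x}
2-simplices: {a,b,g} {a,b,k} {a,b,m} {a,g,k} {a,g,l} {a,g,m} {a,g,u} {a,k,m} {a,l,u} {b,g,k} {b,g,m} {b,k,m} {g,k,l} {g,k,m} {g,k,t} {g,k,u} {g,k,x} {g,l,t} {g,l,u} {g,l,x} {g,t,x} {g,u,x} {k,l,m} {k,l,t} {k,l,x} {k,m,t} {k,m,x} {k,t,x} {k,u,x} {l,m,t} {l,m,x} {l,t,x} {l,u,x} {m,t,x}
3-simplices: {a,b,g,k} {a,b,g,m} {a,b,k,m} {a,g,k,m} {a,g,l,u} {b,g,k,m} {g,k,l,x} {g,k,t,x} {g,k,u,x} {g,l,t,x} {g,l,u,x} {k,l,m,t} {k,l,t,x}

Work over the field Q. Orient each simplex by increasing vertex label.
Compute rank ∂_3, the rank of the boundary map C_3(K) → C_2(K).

n_0=10 n_1=31 n_2=34 n_3=13  [Q]
∂1: piv[ab,ag,ak,al,am,au,gt,gv,gx] rk=9  ker:bg,bk,bm,gk,gl,gm,gu,kl,km,kt,ku,kx,lm,lt,lu,lx,mt,mx,tu,tx,ux,vx
∂2: piv[abg,abk,abm,agk,agl,agm,agu,akm,alu,gkl,gkt,gku,gkx,glt,glx,gtx,gux,klm,kmt,kmx] rk=20  ker:bgk,bgm,bkm,gkm,glu,klt,klx,ktx,kux,lmt,lmx,ltx,lux,mtx
∂3: piv[abgk,abgm,abkm,agkm,aglu,gklx,gktx,gkux,gltx,glux,klmt,kltx] rk=12  ker:bgkm
rk∂_3=12

rank∂_3=12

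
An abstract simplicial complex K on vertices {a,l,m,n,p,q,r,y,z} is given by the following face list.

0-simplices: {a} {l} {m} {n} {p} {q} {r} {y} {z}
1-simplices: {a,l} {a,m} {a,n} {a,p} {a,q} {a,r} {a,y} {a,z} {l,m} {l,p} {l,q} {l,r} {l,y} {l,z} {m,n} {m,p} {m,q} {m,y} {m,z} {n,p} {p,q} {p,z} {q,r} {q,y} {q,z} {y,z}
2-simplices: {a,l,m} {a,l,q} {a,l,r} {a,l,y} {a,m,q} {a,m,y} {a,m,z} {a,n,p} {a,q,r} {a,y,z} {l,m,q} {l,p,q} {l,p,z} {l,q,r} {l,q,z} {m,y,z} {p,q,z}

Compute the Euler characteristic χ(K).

χ(K)=0

n_0=9 n_1=26 n_2=17
χ=+9−26+17=0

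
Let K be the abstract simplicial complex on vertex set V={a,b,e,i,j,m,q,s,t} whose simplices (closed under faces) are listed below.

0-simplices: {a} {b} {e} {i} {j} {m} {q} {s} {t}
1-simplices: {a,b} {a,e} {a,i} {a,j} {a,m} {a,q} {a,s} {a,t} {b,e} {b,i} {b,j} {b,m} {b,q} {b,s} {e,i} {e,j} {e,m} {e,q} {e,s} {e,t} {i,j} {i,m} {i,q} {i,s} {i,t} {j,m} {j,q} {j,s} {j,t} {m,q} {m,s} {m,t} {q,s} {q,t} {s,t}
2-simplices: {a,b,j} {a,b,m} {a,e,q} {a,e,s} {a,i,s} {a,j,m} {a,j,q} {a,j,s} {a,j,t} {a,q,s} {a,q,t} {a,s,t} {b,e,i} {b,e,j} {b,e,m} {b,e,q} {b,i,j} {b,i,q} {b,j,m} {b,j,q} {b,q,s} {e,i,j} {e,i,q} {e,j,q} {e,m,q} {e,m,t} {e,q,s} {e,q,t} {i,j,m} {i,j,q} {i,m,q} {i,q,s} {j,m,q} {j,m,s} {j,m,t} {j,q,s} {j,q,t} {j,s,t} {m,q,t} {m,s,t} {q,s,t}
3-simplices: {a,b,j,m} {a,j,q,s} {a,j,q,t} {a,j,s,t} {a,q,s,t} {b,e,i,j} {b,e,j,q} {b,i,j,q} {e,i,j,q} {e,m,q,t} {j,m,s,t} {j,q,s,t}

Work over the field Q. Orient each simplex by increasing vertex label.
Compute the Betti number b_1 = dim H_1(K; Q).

b_1=1

n_0=9 n_1=35 n_2=41 n_3=12  [Q]
∂1: piv[ab,ae,ai,aj,am,aq,as,at] rk=8  ker:be,bi,bj,bm,bq,bs,ei,ej,em,eq,es,et,ij,im,iq,is,it,jm,jq,js,jt,mq,ms,mt,qs,qt,st
∂2: piv[abj,abm,aeq,aes,ais,ajm,ajq,ajs,ajt,aqs,aqt,ast,bei,bej,bem,beq,bij,biq,bjq,bqs,emq,emt,eqt,ijm,iqs,jms] rk=26  ker:bjm,eij,eiq,ejq,eqs,ijq,imq,jmq,jmt,jqs,jqt,jst,mqt,mst,qst
∂3: piv[abjm,ajqs,ajqt,ajst,aqst,beij,bejq,bijq,eijq,emqt,jmst] rk=11  ker:jqst
b_1=(35−8)−26=1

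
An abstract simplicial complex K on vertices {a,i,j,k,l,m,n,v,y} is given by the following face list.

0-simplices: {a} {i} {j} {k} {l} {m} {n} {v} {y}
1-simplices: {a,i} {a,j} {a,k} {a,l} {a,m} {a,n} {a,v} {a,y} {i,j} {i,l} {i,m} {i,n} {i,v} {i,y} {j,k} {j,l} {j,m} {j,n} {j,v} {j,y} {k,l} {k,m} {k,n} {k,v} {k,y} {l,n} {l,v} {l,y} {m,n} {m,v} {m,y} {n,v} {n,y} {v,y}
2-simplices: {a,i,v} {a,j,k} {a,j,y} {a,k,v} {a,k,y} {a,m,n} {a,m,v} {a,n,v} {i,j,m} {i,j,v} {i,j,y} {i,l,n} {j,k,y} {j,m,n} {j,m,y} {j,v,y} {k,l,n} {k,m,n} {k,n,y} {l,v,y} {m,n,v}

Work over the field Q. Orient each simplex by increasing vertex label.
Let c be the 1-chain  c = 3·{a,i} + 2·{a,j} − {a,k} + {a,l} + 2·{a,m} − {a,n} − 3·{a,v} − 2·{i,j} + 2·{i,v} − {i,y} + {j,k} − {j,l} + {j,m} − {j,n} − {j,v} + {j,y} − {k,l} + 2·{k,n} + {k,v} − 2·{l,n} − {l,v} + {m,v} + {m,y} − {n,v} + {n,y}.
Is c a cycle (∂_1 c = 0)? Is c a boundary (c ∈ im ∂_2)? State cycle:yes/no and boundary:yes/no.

n_0=9 n_1=34 n_2=21  [Q]
∂1: piv[ai,aj,ak,al,am,an,av,ay] rk=8  ker:ij,il,im,in,iv,iy,jk,jl,jm,jn,jv,jy,kl,km,kn,kv,ky,ln,lv,ly,mn,mv,my,nv,ny,vy
∂2: piv[aiv,ajk,ajy,akv,aky,amn,amv,anv,ijm,ijv,ijy,iln,jmn,jmy,jvy,kln,kmn,kny,lvy] rk=19  ker:jky,mnv
∂1c = −3·{a} + 4·{i} − 2·{k} + 2·{l} + {m} − 2·{n} − 2·{v} + 2·{y}

cycle:no boundary:no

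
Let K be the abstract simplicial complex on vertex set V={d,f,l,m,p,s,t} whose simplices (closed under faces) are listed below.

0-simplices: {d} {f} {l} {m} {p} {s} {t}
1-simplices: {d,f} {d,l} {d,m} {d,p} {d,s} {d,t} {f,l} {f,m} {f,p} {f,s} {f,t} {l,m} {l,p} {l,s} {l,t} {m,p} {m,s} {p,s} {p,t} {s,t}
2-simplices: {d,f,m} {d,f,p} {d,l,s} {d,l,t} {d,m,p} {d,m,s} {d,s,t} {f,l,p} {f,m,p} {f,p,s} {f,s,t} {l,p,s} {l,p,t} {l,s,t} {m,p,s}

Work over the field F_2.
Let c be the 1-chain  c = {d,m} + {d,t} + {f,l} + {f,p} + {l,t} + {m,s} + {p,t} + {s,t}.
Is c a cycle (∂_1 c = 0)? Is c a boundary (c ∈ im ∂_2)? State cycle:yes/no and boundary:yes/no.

n_0=7 n_1=20 n_2=15  [Z2]
∂1: piv[df,dl,dm,dp,ds,dt] rk=6  ker:fl,fm,fp,fs,ft,lm,lp,ls,lt,mp,ms,ps,pt,st
∂2: piv[dfm,dfp,dls,dlt,dmp,dms,dst,flp,fps,fst,lps,lpt,mps] rk=13  ker:fmp,lst
∂1c = 0
c vs im∂2: reduces to 0 ⇒ boundary

cycle:yes boundary:yes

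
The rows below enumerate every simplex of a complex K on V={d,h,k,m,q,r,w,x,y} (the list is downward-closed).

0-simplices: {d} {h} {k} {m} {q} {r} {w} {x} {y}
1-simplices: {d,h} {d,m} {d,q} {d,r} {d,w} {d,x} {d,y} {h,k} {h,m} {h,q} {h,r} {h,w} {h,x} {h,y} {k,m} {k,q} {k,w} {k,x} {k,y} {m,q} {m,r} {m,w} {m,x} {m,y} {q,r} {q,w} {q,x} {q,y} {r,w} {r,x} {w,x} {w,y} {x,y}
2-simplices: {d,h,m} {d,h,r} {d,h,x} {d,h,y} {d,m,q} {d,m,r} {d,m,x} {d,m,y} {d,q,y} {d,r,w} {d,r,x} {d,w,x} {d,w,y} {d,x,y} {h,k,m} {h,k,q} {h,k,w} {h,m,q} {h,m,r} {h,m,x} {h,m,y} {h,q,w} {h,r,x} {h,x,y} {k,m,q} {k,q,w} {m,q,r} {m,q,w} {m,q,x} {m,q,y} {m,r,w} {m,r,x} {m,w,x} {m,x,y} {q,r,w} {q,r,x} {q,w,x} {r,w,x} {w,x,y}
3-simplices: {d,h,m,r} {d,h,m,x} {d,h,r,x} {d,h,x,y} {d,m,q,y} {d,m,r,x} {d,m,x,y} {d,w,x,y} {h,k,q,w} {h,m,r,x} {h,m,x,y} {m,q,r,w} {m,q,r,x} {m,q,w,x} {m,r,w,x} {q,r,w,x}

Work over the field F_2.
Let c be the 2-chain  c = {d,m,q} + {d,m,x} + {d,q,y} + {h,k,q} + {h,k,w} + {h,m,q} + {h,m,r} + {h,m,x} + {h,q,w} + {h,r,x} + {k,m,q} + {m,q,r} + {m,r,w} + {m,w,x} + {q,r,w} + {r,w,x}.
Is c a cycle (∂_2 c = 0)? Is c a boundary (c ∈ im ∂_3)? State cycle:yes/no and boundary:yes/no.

n_0=9 n_1=33 n_2=39 n_3=16  [Z2]
∂1: piv[dh,dm,dq,dr,dw,dx,dy,hk] rk=8  ker:hm,hq,hr,hw,hx,hy,km,kq,kw,kx,ky,mq,mr,mw,mx,my,qr,qw,qx,qy,rw,rx,wx,wy,xy
∂2: piv[dhm,dhr,dhx,dhy,dmq,dmr,dmx,dmy,dqy,drw,drx,dwx,dwy,dxy,hkm,hkq,hkw,hmq,hqw,mqr,mqw,mqx,mrw] rk=23  ker:hmr,hmx,hmy,hrx,hxy,kmq,kqw,mqy,mrx,mwx,mxy,qrw,qrx,qwx,rwx,wxy
∂3: piv[dhmr,dhmx,dhrx,dhxy,dmqy,dmrx,dmxy,dwxy,hkqw,hmxy,mqrw,mqrx,mqwx,mrwx] rk=14  ker:hmrx,qrwx
∂2c = {d,x} + {d,y} + {h,m} + {h,q} + {k,m} + {k,w} + {m,r} + {m,x} + {q,y} + {r,w}

cycle:no boundary:no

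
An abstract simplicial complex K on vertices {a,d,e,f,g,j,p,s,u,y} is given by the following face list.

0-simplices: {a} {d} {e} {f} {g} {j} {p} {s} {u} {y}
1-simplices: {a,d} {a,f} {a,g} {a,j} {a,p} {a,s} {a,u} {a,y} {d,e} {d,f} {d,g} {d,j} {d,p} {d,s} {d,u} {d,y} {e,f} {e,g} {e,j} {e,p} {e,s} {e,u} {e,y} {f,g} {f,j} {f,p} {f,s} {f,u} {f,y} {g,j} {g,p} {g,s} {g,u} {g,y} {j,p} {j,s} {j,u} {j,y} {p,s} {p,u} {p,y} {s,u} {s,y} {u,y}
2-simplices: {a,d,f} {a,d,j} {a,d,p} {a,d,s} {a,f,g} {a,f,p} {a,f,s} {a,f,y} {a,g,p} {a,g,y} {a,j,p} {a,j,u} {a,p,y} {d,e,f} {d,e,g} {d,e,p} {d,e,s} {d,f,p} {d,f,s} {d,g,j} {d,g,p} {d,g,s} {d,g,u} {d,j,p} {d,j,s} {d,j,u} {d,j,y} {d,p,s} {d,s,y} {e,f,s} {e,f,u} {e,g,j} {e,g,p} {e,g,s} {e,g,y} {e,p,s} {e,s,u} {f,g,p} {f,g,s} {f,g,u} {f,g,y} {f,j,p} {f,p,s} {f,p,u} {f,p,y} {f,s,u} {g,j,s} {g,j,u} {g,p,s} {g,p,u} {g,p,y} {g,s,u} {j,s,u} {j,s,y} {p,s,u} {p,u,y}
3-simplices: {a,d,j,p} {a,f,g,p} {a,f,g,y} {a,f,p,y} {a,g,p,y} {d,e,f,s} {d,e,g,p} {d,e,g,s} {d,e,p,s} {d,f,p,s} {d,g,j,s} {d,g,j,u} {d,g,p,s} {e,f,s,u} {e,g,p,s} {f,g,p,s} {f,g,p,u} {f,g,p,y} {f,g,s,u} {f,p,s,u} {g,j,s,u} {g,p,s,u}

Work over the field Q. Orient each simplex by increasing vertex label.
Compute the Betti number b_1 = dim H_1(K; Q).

b_1=1

n_0=10 n_1=44 n_2=56 n_3=22  [Q]
∂1: piv[ad,af,ag,aj,ap,as,au,ay,de] rk=9  ker:df,dg,dj,dp,ds,du,dy,ef,eg,ej,ep,es,eu,ey,fg,fj,fp,fs,fu,fy,gj,gp,gs,gu,gy,jp,js,ju,jy,ps,pu,py,su,sy,uy
∂2: piv[adf,adj,adp,ads,afg,afp,afs,afy,agp,agy,ajp,aju,apy,def,deg,dep,des,dgj,dgp,dgs,dgu,djs,dju,djy,dps,dsy,efu,egj,egy,esu,fgu,fjp,fpu,puy] rk=34  ker:dfp,dfs,djp,efs,egp,egs,eps,fgp,fgs,fgy,fps,fpy,fsu,gjs,gju,gps,gpu,gpy,gsu,jsu,jsy,psu
∂3: piv[adjp,afgp,afgy,afpy,agpy,defs,degp,degs,deps,dfps,dgjs,dgju,dgps,efsu,fgps,fgpu,fgsu,fpsu,gjsu] rk=19  ker:egps,fgpy,gpsu
b_1=(44−9)−34=1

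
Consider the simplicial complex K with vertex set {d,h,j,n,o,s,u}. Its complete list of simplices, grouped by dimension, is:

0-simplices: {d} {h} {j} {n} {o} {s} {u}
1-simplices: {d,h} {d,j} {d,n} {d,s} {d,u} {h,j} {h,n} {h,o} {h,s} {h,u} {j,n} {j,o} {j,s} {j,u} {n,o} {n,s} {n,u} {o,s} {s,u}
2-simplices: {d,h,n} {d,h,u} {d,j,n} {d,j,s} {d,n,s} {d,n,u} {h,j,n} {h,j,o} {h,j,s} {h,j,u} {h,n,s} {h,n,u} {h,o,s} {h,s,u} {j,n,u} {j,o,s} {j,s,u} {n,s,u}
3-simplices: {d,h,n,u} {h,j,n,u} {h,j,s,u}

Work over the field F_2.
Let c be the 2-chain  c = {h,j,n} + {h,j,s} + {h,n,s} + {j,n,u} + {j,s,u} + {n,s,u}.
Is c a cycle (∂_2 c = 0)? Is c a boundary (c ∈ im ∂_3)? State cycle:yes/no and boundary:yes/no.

n_0=7 n_1=19 n_2=18 n_3=3  [Z2]
∂1: piv[dh,dj,dn,ds,du,ho] rk=6  ker:hj,hn,hs,hu,jn,jo,js,ju,no,ns,nu,os,su
∂2: piv[dhn,dhu,djn,djs,dns,dnu,hjn,hjo,hjs,hju,hos,hsu] rk=12  ker:hns,hnu,jnu,jos,jsu,nsu
∂3: piv[dhnu,hjnu,hjsu] rk=3
∂2c = 0
c vs im∂3: residual ≠ 0 ⇒ not boundary

cycle:yes boundary:no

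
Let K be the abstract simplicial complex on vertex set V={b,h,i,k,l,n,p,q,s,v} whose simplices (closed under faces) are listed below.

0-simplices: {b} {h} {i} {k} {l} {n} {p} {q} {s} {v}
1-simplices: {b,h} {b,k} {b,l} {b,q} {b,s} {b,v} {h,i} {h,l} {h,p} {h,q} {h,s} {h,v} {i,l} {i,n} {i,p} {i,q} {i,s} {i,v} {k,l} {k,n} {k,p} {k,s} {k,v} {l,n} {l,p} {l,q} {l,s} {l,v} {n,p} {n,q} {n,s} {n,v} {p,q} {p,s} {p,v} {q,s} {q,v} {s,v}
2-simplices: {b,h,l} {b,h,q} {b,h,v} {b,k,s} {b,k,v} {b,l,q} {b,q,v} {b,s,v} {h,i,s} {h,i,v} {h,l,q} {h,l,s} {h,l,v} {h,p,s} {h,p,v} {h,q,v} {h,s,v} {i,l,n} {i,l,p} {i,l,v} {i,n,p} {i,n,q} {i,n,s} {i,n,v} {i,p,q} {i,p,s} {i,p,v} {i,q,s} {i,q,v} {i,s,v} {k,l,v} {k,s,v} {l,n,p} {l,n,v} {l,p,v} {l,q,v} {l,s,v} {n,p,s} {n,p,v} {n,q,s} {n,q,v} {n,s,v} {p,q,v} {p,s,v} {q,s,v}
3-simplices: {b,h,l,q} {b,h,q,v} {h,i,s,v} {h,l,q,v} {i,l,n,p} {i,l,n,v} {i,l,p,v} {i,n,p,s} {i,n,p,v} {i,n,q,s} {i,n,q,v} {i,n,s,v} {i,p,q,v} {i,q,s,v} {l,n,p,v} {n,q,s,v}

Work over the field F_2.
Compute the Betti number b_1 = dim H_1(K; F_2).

b_1=2

n_0=10 n_1=38 n_2=45 n_3=16  [Z2]
∂1: piv[bh,bk,bl,bq,bs,bv,hi,hp,in] rk=9  ker:hl,hq,hs,hv,il,ip,iq,is,iv,kl,kn,kp,ks,kv,ln,lp,lq,ls,lv,np,nq,ns,nv,pq,ps,pv,qs,qv,sv
∂2: piv[bhl,bhq,bhv,bks,bkv,blq,bqv,bsv,his,hiv,hls,hlv,hps,hpv,hsv,iln,ilp,ilv,inp,inq,ins,inv,ipq,ips,iqs,iqv,klv] rk=27  ker:hlq,hqv,ipv,isv,ksv,lnp,lnv,lpv,lqv,lsv,nps,npv,nqs,nqv,nsv,pqv,psv,qsv
∂3: piv[bhlq,bhqv,hisv,hlqv,ilnp,ilnv,ilpv,inps,inpv,inqs,inqv,insv,ipqv,iqsv] rk=14  ker:lnpv,nqsv
b_1=(38−9)−27=2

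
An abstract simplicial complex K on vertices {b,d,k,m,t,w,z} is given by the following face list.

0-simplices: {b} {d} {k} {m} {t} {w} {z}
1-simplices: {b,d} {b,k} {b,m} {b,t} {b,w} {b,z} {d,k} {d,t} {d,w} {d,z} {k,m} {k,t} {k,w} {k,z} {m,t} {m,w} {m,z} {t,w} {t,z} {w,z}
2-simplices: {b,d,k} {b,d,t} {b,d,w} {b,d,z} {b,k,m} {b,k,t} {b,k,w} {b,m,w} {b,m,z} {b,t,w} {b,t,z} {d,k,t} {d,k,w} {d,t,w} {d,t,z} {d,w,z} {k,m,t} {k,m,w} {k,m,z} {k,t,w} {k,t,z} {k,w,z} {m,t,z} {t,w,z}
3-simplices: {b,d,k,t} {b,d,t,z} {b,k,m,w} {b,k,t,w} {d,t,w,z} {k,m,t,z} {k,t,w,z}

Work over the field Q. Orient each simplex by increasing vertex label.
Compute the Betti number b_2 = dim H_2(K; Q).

n_0=7 n_1=20 n_2=24 n_3=7  [Q]
∂1: piv[bd,bk,bm,bt,bw,bz] rk=6  ker:dk,dt,dw,dz,km,kt,kw,kz,mt,mw,mz,tw,tz,wz
∂2: piv[bdk,bdt,bdw,bdz,bkm,bkt,bkw,bmw,bmz,btw,btz,dwz,kmt,kmz] rk=14  ker:dkt,dkw,dtw,dtz,kmw,ktw,ktz,kwz,mtz,twz
∂3: piv[bdkt,bdtz,bkmw,bktw,dtwz,kmtz,ktwz] rk=7
b_2=(24−14)−7=3

b_2=3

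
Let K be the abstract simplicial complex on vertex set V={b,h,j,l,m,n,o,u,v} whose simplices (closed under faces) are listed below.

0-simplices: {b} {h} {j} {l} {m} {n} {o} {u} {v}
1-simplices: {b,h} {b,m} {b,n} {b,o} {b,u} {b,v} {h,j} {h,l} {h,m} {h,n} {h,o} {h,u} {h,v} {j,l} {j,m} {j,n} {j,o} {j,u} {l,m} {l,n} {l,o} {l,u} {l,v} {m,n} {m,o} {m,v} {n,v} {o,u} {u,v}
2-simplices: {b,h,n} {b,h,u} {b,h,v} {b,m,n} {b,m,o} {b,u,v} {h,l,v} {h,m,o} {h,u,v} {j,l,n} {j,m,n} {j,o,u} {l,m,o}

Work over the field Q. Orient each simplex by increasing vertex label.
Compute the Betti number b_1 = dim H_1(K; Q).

n_0=9 n_1=29 n_2=13  [Q]
∂1: piv[bh,bm,bn,bo,bu,bv,hj,hl] rk=8  ker:hm,hn,ho,hu,hv,jl,jm,jn,jo,ju,lm,ln,lo,lu,lv,mn,mo,mv,nv,ou,uv
∂2: piv[bhn,bhu,bhv,bmn,bmo,buv,hlv,hmo,jln,jmn,jou,lmo] rk=12  ker:huv
b_1=(29−8)−12=9

b_1=9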